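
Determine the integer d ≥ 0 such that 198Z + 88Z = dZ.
In the PID Z, (a, b) is generated by gcd(a, b). Compute gcd(198, 88) with the extended Euclidean algorithm, tracking rows (r, s, t) with s·198 + t·88 = r:
  row A: (198, 1, 0)   [1·198 + 0·88 = 198]
  row B: (88, 0, 1)   [0·198 + 1·88 = 88]
  198 = 2·88 + 22   → row C = row A − 2·row B = (22, 1, −2)   [check: 1·198 − 2·88 = 22]
  88 = 4·22 + 0   → remainder 0, stop. gcd = 22 (last nonzero row C).
So gcd(198, 88) = 22, with Bézout identity 1·198 − 2·88 = 22. Containment (⊇): the Bézout identity exhibits 22 as an element of (198, 88), giving (22) ⊆ (198, 88). Containment (⊆): since 22 | 198 and 22 | 88 (198 = 22·9, 88 = 22·4), every Z-linear combination of 198 and 88 is divisible by 22, so (198, 88) ⊆ (22). Therefore (198, 88) = (22), d = 22.

Final answer: (198, 88) = (22); d = 22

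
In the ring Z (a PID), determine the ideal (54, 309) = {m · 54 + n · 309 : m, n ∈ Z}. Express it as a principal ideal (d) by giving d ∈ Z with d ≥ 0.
In the PID Z, (a, b) is generated by gcd(a, b). Compute gcd(309, 54) with the extended Euclidean algorithm, tracking rows (r, s, t) with s·309 + t·54 = r:
  row A: (309, 1, 0)   [1·309 + 0·54 = 309]
  row B: (54, 0, 1)   [0·309 + 1·54 = 54]
  309 = 5·54 + 39   → row C = row A − 5·row B = (39, 1, −5)   [check: 1·309 − 5·54 = 39]
  54 = 1·39 + 15   → row D = row B − 1·row C = (15, −1, 6)   [check: −1·309 + 6·54 = 15]
  39 = 2·15 + 9   → row E = row C − 2·row D = (9, 3, −17)   [check: 3·309 − 17·54 = 9]
  15 = 1·9 + 6   → row F = row D − 1·row E = (6, −4, 23)   [check: −4·309 + 23·54 = 6]
  9 = 1·6 + 3   → row G = row E − 1·row F = (3, 7, −40)   [check: 7·309 − 40·54 = 3]
  6 = 2·3 + 0   → remainder 0, stop. gcd = 3 (last nonzero row G).
So gcd(54, 309) = 3, with Bézout identity 7·309 − 40·54 = 3. Containment (⊇): the Bézout identity exhibits 3 as an element of (54, 309), giving (3) ⊆ (54, 309). Containment (⊆): since 3 | 54 and 3 | 309 (54 = 3·18, 309 = 3·103), every Z-linear combination of 54 and 309 is divisible by 3, so (54, 309) ⊆ (3). Therefore (54, 309) = (3), d = 3.

Final answer: (54, 309) = (3); d = 3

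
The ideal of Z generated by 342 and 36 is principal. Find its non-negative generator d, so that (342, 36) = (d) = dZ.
In the PID Z, (a, b) is generated by gcd(a, b). Compute gcd(342, 36) with the extended Euclidean algorithm, tracking rows (r, s, t) with s·342 + t·36 = r:
  row A: (342, 1, 0)   [1·342 + 0·36 = 342]
  row B: (36, 0, 1)   [0·342 + 1·36 = 36]
  342 = 9·36 + 18   → row C = row A − 9·row B = (18, 1, −9)   [check: 1·342 − 9·36 = 18]
  36 = 2·18 + 0   → remainder 0, stop. gcd = 18 (last nonzero row C).
So gcd(342, 36) = 18, with Bézout identity 1·342 − 9·36 = 18. Containment (⊇): the Bézout identity exhibits 18 as an element of (342, 36), giving (18) ⊆ (342, 36). Containment (⊆): since 18 | 342 and 18 | 36 (342 = 18·19, 36 = 18·2), every Z-linear combination of 342 and 36 is divisible by 18, so (342, 36) ⊆ (18). Therefore (342, 36) = (18), d = 18.

Final answer: (342, 36) = (18); d = 18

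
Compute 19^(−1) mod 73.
19^(−1) ≡ 50 (mod 73)

Apply the extended Euclidean algorithm to (73, 19), tracking rows (r, s, t) with s·73 + t·19 = r. Each division r_prev = q·r_cur + r_new produces the new row as (previous row) − q·(current row):
  row A: (73, 1, 0)   [1·73 + 0·19 = 73]
  row B: (19, 0, 1)   [0·73 + 1·19 = 19]
  73 = 3·19 + 16   → row C = row A − 3·row B = (16, 1, −3)   [check: 1·73 − 3·19 = 16]
  19 = 1·16 + 3   → row D = row B − 1·row C = (3, −1, 4)   [check: −1·73 + 4·19 = 3]
  16 = 5·3 + 1   → row E = row C − 5·row D = (1, 6, −23)   [check: 6·73 − 23·19 = 1]
  3 = 3·1 + 0   → remainder 0, stop. gcd = 1 (last nonzero row E).
The gcd is 1, so 19 is invertible mod 73. The last nonzero row gives 6·73 − 23·19 = 1, so t = −23. So 19^(−1) ≡ −23 ≡ 50 (mod 73). Verify: 19 · 50 = 950 ≡ 1 (mod 73). ✓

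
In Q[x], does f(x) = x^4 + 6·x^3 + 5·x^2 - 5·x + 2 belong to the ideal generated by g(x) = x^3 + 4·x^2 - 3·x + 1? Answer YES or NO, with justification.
In Q[x] the ideal (g) consists of all multiples of g, so f ∈ (g) iff g | f, i.e. iff the remainder of f on division by g is 0. Divide f by g (g is monic, so eliminate the leading term of the running remainder at each step):
  leading term x^4: subtract (x)·g(x) = x^4 + 4·x^3 - 3·x^2 + x, leaving 2·x^3 + 8·x^2 - 6·x + 2
  leading term 2·x^3: subtract (2)·g(x) = 2·x^3 + 8·x^2 - 6·x + 2, leaving 0
The remainder is 0, so f(x) = g(x) · h(x) with h(x) = x + 2. Hence g | f, i.e. f ∈ (g).

Final answer: YES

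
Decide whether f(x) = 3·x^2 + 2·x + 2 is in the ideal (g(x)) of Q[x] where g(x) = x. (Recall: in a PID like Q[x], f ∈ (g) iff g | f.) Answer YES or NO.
NO

In Q[x] the ideal (g) consists of all multiples of g, so f ∈ (g) iff g | f, i.e. iff the remainder of f on division by g is 0. Divide f by g (g is monic, so eliminate the leading term of the running remainder at each step):
  leading term 3·x^2: subtract (3·x)·g(x) = 3·x^2, leaving 2·x + 2
  leading term 2·x: subtract (2)·g(x) = 2·x, leaving 2
The remainder r(x) = 2 ≠ 0 (and deg r < deg g), so g ∤ f, i.e. f ∉ (g).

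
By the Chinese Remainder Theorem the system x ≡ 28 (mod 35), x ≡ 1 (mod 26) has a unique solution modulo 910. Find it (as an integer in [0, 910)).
The moduli 35, 26 are pairwise coprime, so by the CRT there is a unique solution mod 35·26 = 910.
Solve by successive substitution. Start with x ≡ 28 (mod 35).
  Combine with x ≡ 1 (mod 26): write x = 28 + 35·t and require 28 + 35·t ≡ 1 (mod 26), i.e. 35·t ≡ 1 − 28 ≡ 25 (mod 26). Since 35^(−1) ≡ 3 (mod 26) (35 ≡ 9 (mod 26)), t ≡ 3·25 ≡ 23 (mod 26). So x ≡ 28 + 35·23 = 833 (mod 910).
Unique solution in [0, 910): x = 833.

Final answer: x ≡ 833 (mod 910); the representative in [0, 910) is 833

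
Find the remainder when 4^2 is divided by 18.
16

Use repeated squaring. Binary(2) = 10. Walk through the bits of the exponent 2 left-to-right: at each bit after the leading one, square the running value, then multiply by 4 if the bit is 1 (always reducing mod 18):
  bit 1 = 1 (leading): start with 4.
  bit 2 = 0: square 4^2 = 16 (mod 18).
Final value: 4^2 ≡ 16 (mod 18).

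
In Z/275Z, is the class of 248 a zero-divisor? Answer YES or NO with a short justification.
gcd(248, 275) = 1, so 248 is a unit in Z/275Z (it has a multiplicative inverse). A unit cannot be a zero-divisor: if 248·b ≡ 0 then multiplying both sides by 248^(−1) gives b ≡ 0. So 248 is not a zero-divisor.

Final answer: NO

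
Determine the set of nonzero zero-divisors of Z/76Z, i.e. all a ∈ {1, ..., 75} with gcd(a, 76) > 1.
An element a ∈ Z/76Z (with a ≠ 0) is a zero-divisor iff gcd(a, 76) > 1 (because a is a unit precisely when gcd(a, n) = 1, and in Z/nZ every nonzero, non-unit element is a zero-divisor). Scan a = 1, ..., 75 and keep those with gcd(a, 76) > 1:
  gcd(2, 76) = 2, gcd(4, 76) = 4, gcd(6, 76) = 2, gcd(8, 76) = 4, gcd(10, 76) = 2, gcd(12, 76) = 4, gcd(14, 76) = 2, gcd(16, 76) = 4, gcd(18, 76) = 2, gcd(19, 76) = 19, gcd(20, 76) = 4, gcd(22, 76) = 2, gcd(24, 76) = 4, gcd(26, 76) = 2, gcd(28, 76) = 4, gcd(30, 76) = 2, gcd(32, 76) = 4, gcd(34, 76) = 2, gcd(36, 76) = 4, gcd(38, 76) = 38, gcd(40, 76) = 4, gcd(42, 76) = 2, gcd(44, 76) = 4, gcd(46, 76) = 2, gcd(48, 76) = 4, gcd(50, 76) = 2, gcd(52, 76) = 4, gcd(54, 76) = 2, gcd(56, 76) = 4, gcd(57, 76) = 19, gcd(58, 76) = 2, gcd(60, 76) = 4, gcd(62, 76) = 2, gcd(64, 76) = 4, gcd(66, 76) = 2, gcd(68, 76) = 4, gcd(70, 76) = 2, gcd(72, 76) = 4, gcd(74, 76) = 2.
All other a ∈ {1, ..., 75} have gcd(a, 76) = 1 and are units. So the nonzero zero-divisors are exactly the 39 values of a appearing in this scan.

Final answer: nonzero zero-divisors of Z/76Z = {2, 4, 6, 8, 10, 12, 14, 16, 18, 19, 20, 22, 24, 26, 28, 30, 32, 34, 36, 38, 40, 42, 44, 46, 48, 50, 52, 54, 56, 57, 58, 60, 62, 64, 66, 68, 70, 72, 74}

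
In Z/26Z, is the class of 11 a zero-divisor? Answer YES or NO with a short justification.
NO

gcd(11, 26) = 1, so 11 is a unit in Z/26Z (it has a multiplicative inverse). A unit cannot be a zero-divisor: if 11·b ≡ 0 then multiplying both sides by 11^(−1) gives b ≡ 0. So 11 is not a zero-divisor.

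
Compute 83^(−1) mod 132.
83^(−1) ≡ 35 (mod 132)

Apply the extended Euclidean algorithm to (132, 83), tracking rows (r, s, t) with s·132 + t·83 = r. Each division r_prev = q·r_cur + r_new produces the new row as (previous row) − q·(current row):
  row A: (132, 1, 0)   [1·132 + 0·83 = 132]
  row B: (83, 0, 1)   [0·132 + 1·83 = 83]
  132 = 1·83 + 49   → row C = row A − 1·row B = (49, 1, −1)   [check: 1·132 − 1·83 = 49]
  83 = 1·49 + 34   → row D = row B − 1·row C = (34, −1, 2)   [check: −1·132 + 2·83 = 34]
  49 = 1·34 + 15   → row E = row C − 1·row D = (15, 2, −3)   [check: 2·132 − 3·83 = 15]
  34 = 2·15 + 4   → row F = row D − 2·row E = (4, −5, 8)   [check: −5·132 + 8·83 = 4]
  15 = 3·4 + 3   → row G = row E − 3·row F = (3, 17, −27)   [check: 17·132 − 27·83 = 3]
  4 = 1·3 + 1   → row H = row F − 1·row G = (1, −22, 35)   [check: −22·132 + 35·83 = 1]
  3 = 3·1 + 0   → remainder 0, stop. gcd = 1 (last nonzero row H).
The gcd is 1, so 83 is invertible mod 132. The last nonzero row gives −22·132 + 35·83 = 1, so t = 35. So 83^(−1) ≡ 35 (mod 132). Verify: 83 · 35 = 2905 ≡ 1 (mod 132). ✓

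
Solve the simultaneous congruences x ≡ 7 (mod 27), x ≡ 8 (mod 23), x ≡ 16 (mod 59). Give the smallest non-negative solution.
x ≡ 10105 (mod 36639); the representative in [0, 36639) is 10105

The moduli 27, 23, 59 are pairwise coprime, so by the CRT there is a unique solution mod 27·23·59 = 36639.
Solve by successive substitution. Start with x ≡ 7 (mod 27).
  Combine with x ≡ 8 (mod 23): write x = 7 + 27·t and require 7 + 27·t ≡ 8 (mod 23), i.e. 27·t ≡ 8 − 7 ≡ 1 (mod 23). Since 27^(−1) ≡ 6 (mod 23) (27 ≡ 4 (mod 23)), t ≡ 6·1 ≡ 6 (mod 23). So x ≡ 7 + 27·6 = 169 (mod 621).
  Combine with x ≡ 16 (mod 59): write x = 169 + 621·t and require 169 + 621·t ≡ 16 (mod 59), i.e. 621·t ≡ 16 − 169 ≡ 24 (mod 59). Since 621^(−1) ≡ 40 (mod 59) (621 ≡ 31 (mod 59)), t ≡ 40·24 ≡ 16 (mod 59). So x ≡ 169 + 621·16 = 10105 (mod 36639).
Unique solution in [0, 36639): x = 10105.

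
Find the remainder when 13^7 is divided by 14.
Use repeated squaring. Binary(7) = 111. Walk through the bits of the exponent 7 left-to-right: at each bit after the leading one, square the running value, then multiply by 13 if the bit is 1 (always reducing mod 14):
  bit 1 = 1 (leading): start with 13.
  bit 2 = 1: square 13^2 = 169 ≡ 1; bit is 1, so multiply 1·13 = 13 (mod 14).
  bit 3 = 1: square 13^2 = 169 ≡ 1; bit is 1, so multiply 1·13 = 13 (mod 14).
Final value: 13^7 ≡ 13 (mod 14).

Final answer: 13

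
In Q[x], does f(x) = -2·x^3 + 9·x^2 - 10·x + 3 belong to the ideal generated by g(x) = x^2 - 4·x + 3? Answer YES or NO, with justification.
In Q[x] the ideal (g) consists of all multiples of g, so f ∈ (g) iff g | f, i.e. iff the remainder of f on division by g is 0. Divide f by g (g is monic, so eliminate the leading term of the running remainder at each step):
  leading term -2·x^3: subtract (-2·x)·g(x) = -2·x^3 + 8·x^2 - 6·x, leaving x^2 - 4·x + 3
  leading term x^2: subtract (1)·g(x) = x^2 - 4·x + 3, leaving 0
The remainder is 0, so f(x) = g(x) · h(x) with h(x) = 1 - 2·x. Hence g | f, i.e. f ∈ (g).

Final answer: YES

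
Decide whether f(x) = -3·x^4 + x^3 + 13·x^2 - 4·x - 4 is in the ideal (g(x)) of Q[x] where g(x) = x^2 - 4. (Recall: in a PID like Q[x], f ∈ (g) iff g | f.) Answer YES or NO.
In Q[x] the ideal (g) consists of all multiples of g, so f ∈ (g) iff g | f, i.e. iff the remainder of f on division by g is 0. Divide f by g (g is monic, so eliminate the leading term of the running remainder at each step):
  leading term -3·x^4: subtract (-3·x^2)·g(x) = -3·x^4 + 12·x^2, leaving x^3 + x^2 - 4·x - 4
  leading term x^3: subtract (x)·g(x) = x^3 - 4·x, leaving x^2 - 4
  leading term x^2: subtract (1)·g(x) = x^2 - 4, leaving 0
The remainder is 0, so f(x) = g(x) · h(x) with h(x) = -3·x^2 + x + 1. Hence g | f, i.e. f ∈ (g).

Final answer: YES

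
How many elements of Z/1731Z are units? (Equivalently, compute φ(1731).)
Z/1731Z has φ(1731) = 1152 units

An element a ∈ Z/1731Z is a unit iff gcd(a, 1731) = 1, so the number of units is φ(1731). φ is multiplicative, with φ(p^e) = p^e − p^(e−1). Factorise 1731 = 3 · 577. Then
  φ(1731) = (3 − 1) · (577 − 1) = 2 · 576 = 1152.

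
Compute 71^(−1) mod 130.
71^(−1) ≡ 11 (mod 130)

Apply the extended Euclidean algorithm to (130, 71), tracking rows (r, s, t) with s·130 + t·71 = r. Each division r_prev = q·r_cur + r_new produces the new row as (previous row) − q·(current row):
  row A: (130, 1, 0)   [1·130 + 0·71 = 130]
  row B: (71, 0, 1)   [0·130 + 1·71 = 71]
  130 = 1·71 + 59   → row C = row A − 1·row B = (59, 1, −1)   [check: 1·130 − 1·71 = 59]
  71 = 1·59 + 12   → row D = row B − 1·row C = (12, −1, 2)   [check: −1·130 + 2·71 = 12]
  59 = 4·12 + 11   → row E = row C − 4·row D = (11, 5, −9)   [check: 5·130 − 9·71 = 11]
  12 = 1·11 + 1   → row F = row D − 1·row E = (1, −6, 11)   [check: −6·130 + 11·71 = 1]
  11 = 11·1 + 0   → remainder 0, stop. gcd = 1 (last nonzero row F).
The gcd is 1, so 71 is invertible mod 130. The last nonzero row gives −6·130 + 11·71 = 1, so t = 11. So 71^(−1) ≡ 11 (mod 130). Verify: 71 · 11 = 781 ≡ 1 (mod 130). ✓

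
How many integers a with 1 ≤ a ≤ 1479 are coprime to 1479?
The number of a ∈ {1, ..., 1479} with gcd(a, 1479) = 1 is by definition Euler's totient φ(1479). φ is multiplicative, with φ(p^e) = p^e − p^(e−1). Factorise 1479 = 3 · 17 · 29. Then
  φ(1479) = (3 − 1) · (17 − 1) · (29 − 1) = 2 · 16 · 28 = 896.
So there are 896 such integers.

Final answer: 896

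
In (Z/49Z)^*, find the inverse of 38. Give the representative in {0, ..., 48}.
38^(−1) ≡ 40 (mod 49)

Apply the extended Euclidean algorithm to (49, 38), tracking rows (r, s, t) with s·49 + t·38 = r. Each division r_prev = q·r_cur + r_new produces the new row as (previous row) − q·(current row):
  row A: (49, 1, 0)   [1·49 + 0·38 = 49]
  row B: (38, 0, 1)   [0·49 + 1·38 = 38]
  49 = 1·38 + 11   → row C = row A − 1·row B = (11, 1, −1)   [check: 1·49 − 1·38 = 11]
  38 = 3·11 + 5   → row D = row B − 3·row C = (5, −3, 4)   [check: −3·49 + 4·38 = 5]
  11 = 2·5 + 1   → row E = row C − 2·row D = (1, 7, −9)   [check: 7·49 − 9·38 = 1]
  5 = 5·1 + 0   → remainder 0, stop. gcd = 1 (last nonzero row E).
The gcd is 1, so 38 is invertible mod 49. The last nonzero row gives 7·49 − 9·38 = 1, so t = −9. So 38^(−1) ≡ −9 ≡ 40 (mod 49). Verify: 38 · 40 = 1520 ≡ 1 (mod 49). ✓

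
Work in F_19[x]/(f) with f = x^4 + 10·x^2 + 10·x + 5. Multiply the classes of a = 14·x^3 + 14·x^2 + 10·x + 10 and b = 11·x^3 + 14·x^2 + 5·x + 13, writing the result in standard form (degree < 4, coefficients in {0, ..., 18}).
Multiply as integer polynomials: a · b = 154·x^6 + 350·x^5 + 376·x^4 + 502·x^3 + 372·x^2 + 180·x + 130. Reducing coefficients mod 19: a · b ≡ 2·x^6 + 8·x^5 + 15·x^4 + 8·x^3 + 11·x^2 + 9·x + 16. Now divide by f(x) = x^4 + 10·x^2 + 10·x + 5 in F_19[x], eliminating the leading term at each step:
  leading term 2·x^6: subtract (2·x^2)·f(x) = 2·x^6 + x^4 + x^3 + 10·x^2, leaving 8·x^5 + 14·x^4 + 7·x^3 + x^2 + 9·x + 16 (coefficients mod 19)
  leading term 8·x^5: subtract (8·x)·f(x) = 8·x^5 + 4·x^3 + 4·x^2 + 2·x, leaving 14·x^4 + 3·x^3 + 16·x^2 + 7·x + 16 (coefficients mod 19)
  leading term 14·x^4: subtract (14)·f(x) = 14·x^4 + 7·x^2 + 7·x + 13, leaving 3·x^3 + 9·x^2 + 3 (coefficients mod 19)
The degree is now < 4, so this is the remainder. Hence a · b ≡ 3·x^3 + 9·x^2 + 3 in F_19[x]/(f).

Final answer: a · b ≡ 3·x^3 + 9·x^2 + 3 (mod f(x))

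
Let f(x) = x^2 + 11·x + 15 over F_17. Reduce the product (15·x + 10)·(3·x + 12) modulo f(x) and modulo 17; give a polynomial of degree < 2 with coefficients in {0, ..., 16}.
Multiply as integer polynomials: a · b = 45·x^2 + 210·x + 120. Reducing coefficients mod 17: a · b ≡ 11·x^2 + 6·x + 1. Now divide by f(x) = x^2 + 11·x + 15 in F_17[x], eliminating the leading term at each step:
  leading term 11·x^2: subtract (11)·f(x) = 11·x^2 + 2·x + 12, leaving 4·x + 6 (coefficients mod 17)
The degree is now < 2, so this is the remainder. Hence a · b ≡ 4·x + 6 in F_17[x]/(f).

Final answer: a · b ≡ 4·x + 6 (mod f(x))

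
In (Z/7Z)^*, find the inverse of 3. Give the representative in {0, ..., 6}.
3^(−1) ≡ 5 (mod 7)

Apply the extended Euclidean algorithm to (7, 3), tracking rows (r, s, t) with s·7 + t·3 = r. Each division r_prev = q·r_cur + r_new produces the new row as (previous row) − q·(current row):
  row A: (7, 1, 0)   [1·7 + 0·3 = 7]
  row B: (3, 0, 1)   [0·7 + 1·3 = 3]
  7 = 2·3 + 1   → row C = row A − 2·row B = (1, 1, −2)   [check: 1·7 − 2·3 = 1]
  3 = 3·1 + 0   → remainder 0, stop. gcd = 1 (last nonzero row C).
The gcd is 1, so 3 is invertible mod 7. The last nonzero row gives 1·7 − 2·3 = 1, so t = −2. So 3^(−1) ≡ −2 ≡ 5 (mod 7). Verify: 3 · 5 = 15 ≡ 1 (mod 7). ✓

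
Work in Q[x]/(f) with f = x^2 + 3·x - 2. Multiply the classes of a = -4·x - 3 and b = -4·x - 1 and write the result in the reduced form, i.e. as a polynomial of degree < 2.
a · b ≡ 35 - 32·x (mod f(x))

First multiply in Q[x] without reducing: a · b = 16·x^2 + 16·x + 3. Now divide by f(x) = x^2 + 3·x - 2, eliminating the leading term at each step:
  leading term 16·x^2: subtract (16)·f(x) = 16·x^2 + 48·x - 32, leaving 35 - 32·x
The degree is now < 2, so this is the remainder. Hence a · b ≡ 35 - 32·x in Q[x]/(f).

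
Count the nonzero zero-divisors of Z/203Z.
In Z/203Z each nonzero element is either a unit (gcd with 203 is 1) or a zero-divisor (gcd > 1). The number of units is φ(203): factorise 203 = 7 · 29, so φ(203) = (7 − 1) · (29 − 1) = 6 · 28 = 168. The nonzero elements number 203 − 1 = 202. Hence the nonzero zero-divisors number 202 − 168 = 34.

Final answer: Z/203Z has 34 nonzero zero-divisors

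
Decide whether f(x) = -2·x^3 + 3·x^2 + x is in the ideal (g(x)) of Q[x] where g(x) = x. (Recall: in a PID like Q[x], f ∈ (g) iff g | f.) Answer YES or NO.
YES

In Q[x] the ideal (g) consists of all multiples of g, so f ∈ (g) iff g | f, i.e. iff the remainder of f on division by g is 0. Divide f by g (g is monic, so eliminate the leading term of the running remainder at each step):
  leading term -2·x^3: subtract (-2·x^2)·g(x) = -2·x^3, leaving 3·x^2 + x
  leading term 3·x^2: subtract (3·x)·g(x) = 3·x^2, leaving x
  leading term x: subtract (1)·g(x) = x, leaving 0
The remainder is 0, so f(x) = g(x) · h(x) with h(x) = -2·x^2 + 3·x + 1. Hence g | f, i.e. f ∈ (g).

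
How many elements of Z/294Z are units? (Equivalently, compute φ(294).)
An element a ∈ Z/294Z is a unit iff gcd(a, 294) = 1, so the number of units is φ(294). φ is multiplicative, with φ(p^e) = p^e − p^(e−1). Factorise 294 = 2 · 3 · 7^2. Then
  φ(294) = (2 − 1) · (3 − 1) · (7^2 − 7^1) = 1 · 2 · 42 = 84.

Final answer: Z/294Z has φ(294) = 84 units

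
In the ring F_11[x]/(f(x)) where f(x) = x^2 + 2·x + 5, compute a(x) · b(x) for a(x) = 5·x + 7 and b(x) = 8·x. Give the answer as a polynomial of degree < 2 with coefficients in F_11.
Multiply as integer polynomials: a · b = 40·x^2 + 56·x. Reducing coefficients mod 11: a · b ≡ 7·x^2 + x. Now divide by f(x) = x^2 + 2·x + 5 in F_11[x], eliminating the leading term at each step:
  leading term 7·x^2: subtract (7)·f(x) = 7·x^2 + 3·x + 2, leaving 9·x + 9 (coefficients mod 11)
The degree is now < 2, so this is the remainder. Hence a · b ≡ 9·x + 9 in F_11[x]/(f).

Final answer: a · b ≡ 9·x + 9 (mod f(x))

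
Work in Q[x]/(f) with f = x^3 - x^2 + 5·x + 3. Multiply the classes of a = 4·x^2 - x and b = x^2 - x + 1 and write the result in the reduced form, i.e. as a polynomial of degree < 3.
a · b ≡ -16·x^2 - 8·x + 3 (mod f(x))

First multiply in Q[x] without reducing: a · b = 4·x^4 - 5·x^3 + 5·x^2 - x. Now divide by f(x) = x^3 - x^2 + 5·x + 3, eliminating the leading term at each step:
  leading term 4·x^4: subtract (4·x)·f(x) = 4·x^4 - 4·x^3 + 20·x^2 + 12·x, leaving -x^3 - 15·x^2 - 13·x
  leading term -x^3: subtract (-1)·f(x) = -x^3 + x^2 - 5·x - 3, leaving -16·x^2 - 8·x + 3
The degree is now < 3, so this is the remainder. Hence a · b ≡ -16·x^2 - 8·x + 3 in Q[x]/(f).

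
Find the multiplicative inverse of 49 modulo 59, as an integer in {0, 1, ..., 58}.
49^(−1) ≡ 53 (mod 59)

Apply the extended Euclidean algorithm to (59, 49), tracking rows (r, s, t) with s·59 + t·49 = r. Each division r_prev = q·r_cur + r_new produces the new row as (previous row) − q·(current row):
  row A: (59, 1, 0)   [1·59 + 0·49 = 59]
  row B: (49, 0, 1)   [0·59 + 1·49 = 49]
  59 = 1·49 + 10   → row C = row A − 1·row B = (10, 1, −1)   [check: 1·59 − 1·49 = 10]
  49 = 4·10 + 9   → row D = row B − 4·row C = (9, −4, 5)   [check: −4·59 + 5·49 = 9]
  10 = 1·9 + 1   → row E = row C − 1·row D = (1, 5, −6)   [check: 5·59 − 6·49 = 1]
  9 = 9·1 + 0   → remainder 0, stop. gcd = 1 (last nonzero row E).
The gcd is 1, so 49 is invertible mod 59. The last nonzero row gives 5·59 − 6·49 = 1, so t = −6. So 49^(−1) ≡ −6 ≡ 53 (mod 59). Verify: 49 · 53 = 2597 ≡ 1 (mod 59). ✓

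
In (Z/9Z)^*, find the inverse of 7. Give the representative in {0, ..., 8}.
Apply the extended Euclidean algorithm to (9, 7), tracking rows (r, s, t) with s·9 + t·7 = r. Each division r_prev = q·r_cur + r_new produces the new row as (previous row) − q·(current row):
  row A: (9, 1, 0)   [1·9 + 0·7 = 9]
  row B: (7, 0, 1)   [0·9 + 1·7 = 7]
  9 = 1·7 + 2   → row C = row A − 1·row B = (2, 1, −1)   [check: 1·9 − 1·7 = 2]
  7 = 3·2 + 1   → row D = row B − 3·row C = (1, −3, 4)   [check: −3·9 + 4·7 = 1]
  2 = 2·1 + 0   → remainder 0, stop. gcd = 1 (last nonzero row D).
The gcd is 1, so 7 is invertible mod 9. The last nonzero row gives −3·9 + 4·7 = 1, so t = 4. So 7^(−1) ≡ 4 (mod 9). Verify: 7 · 4 = 28 ≡ 1 (mod 9). ✓

Final answer: 7^(−1) ≡ 4 (mod 9)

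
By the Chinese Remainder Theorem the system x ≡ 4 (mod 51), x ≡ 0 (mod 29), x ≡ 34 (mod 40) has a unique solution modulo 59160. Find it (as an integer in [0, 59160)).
x ≡ 49474 (mod 59160); the representative in [0, 59160) is 49474

The moduli 51, 29, 40 are pairwise coprime, so by the CRT there is a unique solution mod 51·29·40 = 59160.
Solve by successive substitution. Start with x ≡ 4 (mod 51).
  Combine with x ≡ 0 (mod 29): write x = 4 + 51·t and require 4 + 51·t ≡ 0 (mod 29), i.e. 51·t ≡ 0 − 4 ≡ 25 (mod 29). Since 51^(−1) ≡ 4 (mod 29) (51 ≡ 22 (mod 29)), t ≡ 4·25 ≡ 13 (mod 29). So x ≡ 4 + 51·13 = 667 (mod 1479).
  Combine with x ≡ 34 (mod 40): write x = 667 + 1479·t and require 667 + 1479·t ≡ 34 (mod 40), i.e. 1479·t ≡ 34 − 667 ≡ 7 (mod 40). Since 1479^(−1) ≡ 39 (mod 40) (1479 ≡ 39 (mod 40)), t ≡ 39·7 ≡ 33 (mod 40). So x ≡ 667 + 1479·33 = 49474 (mod 59160).
Unique solution in [0, 59160): x = 49474.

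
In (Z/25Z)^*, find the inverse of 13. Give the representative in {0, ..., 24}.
13^(−1) ≡ 2 (mod 25)

Apply the extended Euclidean algorithm to (25, 13), tracking rows (r, s, t) with s·25 + t·13 = r. Each division r_prev = q·r_cur + r_new produces the new row as (previous row) − q·(current row):
  row A: (25, 1, 0)   [1·25 + 0·13 = 25]
  row B: (13, 0, 1)   [0·25 + 1·13 = 13]
  25 = 1·13 + 12   → row C = row A − 1·row B = (12, 1, −1)   [check: 1·25 − 1·13 = 12]
  13 = 1·12 + 1   → row D = row B − 1·row C = (1, −1, 2)   [check: −1·25 + 2·13 = 1]
  12 = 12·1 + 0   → remainder 0, stop. gcd = 1 (last nonzero row D).
The gcd is 1, so 13 is invertible mod 25. The last nonzero row gives −1·25 + 2·13 = 1, so t = 2. So 13^(−1) ≡ 2 (mod 25). Verify: 13 · 2 = 26 ≡ 1 (mod 25). ✓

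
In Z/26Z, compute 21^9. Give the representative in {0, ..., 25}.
Use repeated squaring. Binary(9) = 1001. Walk through the bits of the exponent 9 left-to-right: at each bit after the leading one, square the running value, then multiply by 21 if the bit is 1 (always reducing mod 26):
  bit 1 = 1 (leading): start with 21.
  bit 2 = 0: square 21^2 = 441 ≡ 25 (mod 26).
  bit 3 = 0: square 25^2 = 625 ≡ 1 (mod 26).
  bit 4 = 1: square 1^2 = 1; bit is 1, so multiply 1·21 = 21 (mod 26).
Final value: 21^9 ≡ 21 (mod 26).

Final answer: 21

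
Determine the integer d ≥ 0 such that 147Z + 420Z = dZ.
(147, 420) = (21); d = 21

In the PID Z, (a, b) is generated by gcd(a, b). Compute gcd(420, 147) with the extended Euclidean algorithm, tracking rows (r, s, t) with s·420 + t·147 = r:
  row A: (420, 1, 0)   [1·420 + 0·147 = 420]
  row B: (147, 0, 1)   [0·420 + 1·147 = 147]
  420 = 2·147 + 126   → row C = row A − 2·row B = (126, 1, −2)   [check: 1·420 − 2·147 = 126]
  147 = 1·126 + 21   → row D = row B − 1·row C = (21, −1, 3)   [check: −1·420 + 3·147 = 21]
  126 = 6·21 + 0   → remainder 0, stop. gcd = 21 (last nonzero row D).
So gcd(147, 420) = 21, with Bézout identity −1·420 + 3·147 = 21. Containment (⊇): the Bézout identity exhibits 21 as an element of (147, 420), giving (21) ⊆ (147, 420). Containment (⊆): since 21 | 147 and 21 | 420 (147 = 21·7, 420 = 21·20), every Z-linear combination of 147 and 420 is divisible by 21, so (147, 420) ⊆ (21). Therefore (147, 420) = (21), d = 21.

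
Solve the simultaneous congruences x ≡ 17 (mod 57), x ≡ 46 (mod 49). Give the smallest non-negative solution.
x ≡ 1271 (mod 2793); the representative in [0, 2793) is 1271

The moduli 57, 49 are pairwise coprime, so by the CRT there is a unique solution mod 57·49 = 2793.
Solve by successive substitution. Start with x ≡ 17 (mod 57).
  Combine with x ≡ 46 (mod 49): write x = 17 + 57·t and require 17 + 57·t ≡ 46 (mod 49), i.e. 57·t ≡ 46 − 17 ≡ 29 (mod 49). Since 57^(−1) ≡ 43 (mod 49) (57 ≡ 8 (mod 49)), t ≡ 43·29 ≡ 22 (mod 49). So x ≡ 17 + 57·22 = 1271 (mod 2793).
Unique solution in [0, 2793): x = 1271.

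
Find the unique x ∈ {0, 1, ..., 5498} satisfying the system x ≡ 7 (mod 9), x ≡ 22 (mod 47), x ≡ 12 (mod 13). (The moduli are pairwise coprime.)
The moduli 9, 47, 13 are pairwise coprime, so by the CRT there is a unique solution mod 9·47·13 = 5499.
Solve by successive substitution. Start with x ≡ 7 (mod 9).
  Combine with x ≡ 22 (mod 47): write x = 7 + 9·t and require 7 + 9·t ≡ 22 (mod 47), i.e. 9·t ≡ 22 − 7 ≡ 15 (mod 47). Since 9^(−1) ≡ 21 (mod 47), t ≡ 21·15 ≡ 33 (mod 47). So x ≡ 7 + 9·33 = 304 (mod 423).
  Combine with x ≡ 12 (mod 13): write x = 304 + 423·t and require 304 + 423·t ≡ 12 (mod 13), i.e. 423·t ≡ 12 − 304 ≡ 7 (mod 13). Since 423^(−1) ≡ 2 (mod 13) (423 ≡ 7 (mod 13)), t ≡ 2·7 ≡ 1 (mod 13). So x ≡ 304 + 423·1 = 727 (mod 5499).
Unique solution in [0, 5499): x = 727.

Final answer: x ≡ 727 (mod 5499); the representative in [0, 5499) is 727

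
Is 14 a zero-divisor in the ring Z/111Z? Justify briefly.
gcd(14, 111) = 1, so 14 is a unit in Z/111Z (it has a multiplicative inverse). A unit cannot be a zero-divisor: if 14·b ≡ 0 then multiplying both sides by 14^(−1) gives b ≡ 0. So 14 is not a zero-divisor.

Final answer: NO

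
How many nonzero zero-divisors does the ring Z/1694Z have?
Z/1694Z has 1033 nonzero zero-divisors

In Z/1694Z each nonzero element is either a unit (gcd with 1694 is 1) or a zero-divisor (gcd > 1). The number of units is φ(1694): factorise 1694 = 2 · 7 · 11^2, so φ(1694) = (2 − 1) · (7 − 1) · (11^2 − 11^1) = 1 · 6 · 110 = 660. The nonzero elements number 1694 − 1 = 1693. Hence the nonzero zero-divisors number 1693 − 660 = 1033.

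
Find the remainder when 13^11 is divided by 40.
Use repeated squaring. Binary(11) = 1011. Walk through the bits of the exponent 11 left-to-right: at each bit after the leading one, square the running value, then multiply by 13 if the bit is 1 (always reducing mod 40):
  bit 1 = 1 (leading): start with 13.
  bit 2 = 0: square 13^2 = 169 ≡ 9 (mod 40).
  bit 3 = 1: square 9^2 = 81 ≡ 1; bit is 1, so multiply 1·13 = 13 (mod 40).
  bit 4 = 1: square 13^2 = 169 ≡ 9; bit is 1, so multiply 9·13 = 117 ≡ 37 (mod 40).
Final value: 13^11 ≡ 37 (mod 40).

Final answer: 37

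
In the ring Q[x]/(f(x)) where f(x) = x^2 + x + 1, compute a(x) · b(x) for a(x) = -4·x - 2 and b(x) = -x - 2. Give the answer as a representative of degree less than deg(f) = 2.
a · b ≡ 6·x (mod f(x))

First multiply in Q[x] without reducing: a · b = 4·x^2 + 10·x + 4. Now divide by f(x) = x^2 + x + 1, eliminating the leading term at each step:
  leading term 4·x^2: subtract (4)·f(x) = 4·x^2 + 4·x + 4, leaving 6·x
The degree is now < 2, so this is the remainder. Hence a · b ≡ 6·x in Q[x]/(f).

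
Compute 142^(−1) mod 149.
Apply the extended Euclidean algorithm to (149, 142), tracking rows (r, s, t) with s·149 + t·142 = r. Each division r_prev = q·r_cur + r_new produces the new row as (previous row) − q·(current row):
  row A: (149, 1, 0)   [1·149 + 0·142 = 149]
  row B: (142, 0, 1)   [0·149 + 1·142 = 142]
  149 = 1·142 + 7   → row C = row A − 1·row B = (7, 1, −1)   [check: 1·149 − 1·142 = 7]
  142 = 20·7 + 2   → row D = row B − 20·row C = (2, −20, 21)   [check: −20·149 + 21·142 = 2]
  7 = 3·2 + 1   → row E = row C − 3·row D = (1, 61, −64)   [check: 61·149 − 64·142 = 1]
  2 = 2·1 + 0   → remainder 0, stop. gcd = 1 (last nonzero row E).
The gcd is 1, so 142 is invertible mod 149. The last nonzero row gives 61·149 − 64·142 = 1, so t = −64. So 142^(−1) ≡ −64 ≡ 85 (mod 149). Verify: 142 · 85 = 12070 ≡ 1 (mod 149). ✓

Final answer: 142^(−1) ≡ 85 (mod 149)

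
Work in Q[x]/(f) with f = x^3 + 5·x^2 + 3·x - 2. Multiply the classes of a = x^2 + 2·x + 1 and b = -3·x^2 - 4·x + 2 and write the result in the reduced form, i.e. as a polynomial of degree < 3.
a · b ≡ -25·x^2 - 21·x + 12 (mod f(x))

First multiply in Q[x] without reducing: a · b = -3·x^4 - 10·x^3 - 9·x^2 + 2. Now divide by f(x) = x^3 + 5·x^2 + 3·x - 2, eliminating the leading term at each step:
  leading term -3·x^4: subtract (-3·x)·f(x) = -3·x^4 - 15·x^3 - 9·x^2 + 6·x, leaving 5·x^3 - 6·x + 2
  leading term 5·x^3: subtract (5)·f(x) = 5·x^3 + 25·x^2 + 15·x - 10, leaving -25·x^2 - 21·x + 12
The degree is now < 3, so this is the remainder. Hence a · b ≡ -25·x^2 - 21·x + 12 in Q[x]/(f).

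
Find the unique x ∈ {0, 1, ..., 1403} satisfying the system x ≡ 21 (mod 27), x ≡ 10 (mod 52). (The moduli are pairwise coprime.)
The moduli 27, 52 are pairwise coprime, so by the CRT there is a unique solution mod 27·52 = 1404.
Solve by successive substitution. Start with x ≡ 21 (mod 27).
  Combine with x ≡ 10 (mod 52): write x = 21 + 27·t and require 21 + 27·t ≡ 10 (mod 52), i.e. 27·t ≡ 10 − 21 ≡ 41 (mod 52). Since 27^(−1) ≡ 27 (mod 52), t ≡ 27·41 ≡ 15 (mod 52). So x ≡ 21 + 27·15 = 426 (mod 1404).
Unique solution in [0, 1404): x = 426.

Final answer: x ≡ 426 (mod 1404); the representative in [0, 1404) is 426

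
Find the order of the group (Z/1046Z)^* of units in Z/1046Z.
(Z/1046Z)^* consists of the classes a with gcd(a, 1046) = 1, so its order is φ(1046). φ is multiplicative, with φ(p^e) = p^e − p^(e−1). Factorise 1046 = 2 · 523. Then
  φ(1046) = (2 − 1) · (523 − 1) = 1 · 522 = 522.
Thus |(Z/1046Z)^*| = 522.

Final answer: |(Z/1046Z)^*| = 522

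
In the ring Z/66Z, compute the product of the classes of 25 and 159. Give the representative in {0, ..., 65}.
15

Reduce the factors first: 159 ≡ 27 (mod 66), so 25 · 159 ≡ 25 · 27 (mod 66). 25 · 27 = 675. Dividing by 66: 675 = 10·66 + 15. So (25 · 159) mod 66 = 15.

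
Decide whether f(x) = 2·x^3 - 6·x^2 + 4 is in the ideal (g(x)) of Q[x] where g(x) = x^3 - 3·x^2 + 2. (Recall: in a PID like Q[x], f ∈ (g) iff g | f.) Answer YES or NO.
YES

In Q[x] the ideal (g) consists of all multiples of g, so f ∈ (g) iff g | f, i.e. iff the remainder of f on division by g is 0. Divide f by g (g is monic, so eliminate the leading term of the running remainder at each step):
  leading term 2·x^3: subtract (2)·g(x) = 2·x^3 - 6·x^2 + 4, leaving 0
The remainder is 0, so f(x) = g(x) · h(x) with h(x) = 2. Hence g | f, i.e. f ∈ (g).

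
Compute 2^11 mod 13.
Use repeated squaring. Binary(11) = 1011. Walk through the bits of the exponent 11 left-to-right: at each bit after the leading one, square the running value, then multiply by 2 if the bit is 1 (always reducing mod 13):
  bit 1 = 1 (leading): start with 2.
  bit 2 = 0: square 2^2 = 4 (mod 13).
  bit 3 = 1: square 4^2 = 16 ≡ 3; bit is 1, so multiply 3·2 = 6 (mod 13).
  bit 4 = 1: square 6^2 = 36 ≡ 10; bit is 1, so multiply 10·2 = 20 ≡ 7 (mod 13).
Final value: 2^11 ≡ 7 (mod 13).

Final answer: 7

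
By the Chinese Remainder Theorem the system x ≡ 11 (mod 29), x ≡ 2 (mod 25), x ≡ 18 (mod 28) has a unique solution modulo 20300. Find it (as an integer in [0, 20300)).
The moduli 29, 25, 28 are pairwise coprime, so by the CRT there is a unique solution mod 29·25·28 = 20300.
Solve by successive substitution. Start with x ≡ 11 (mod 29).
  Combine with x ≡ 2 (mod 25): write x = 11 + 29·t and require 11 + 29·t ≡ 2 (mod 25), i.e. 29·t ≡ 2 − 11 ≡ 16 (mod 25). Since 29^(−1) ≡ 19 (mod 25) (29 ≡ 4 (mod 25)), t ≡ 19·16 ≡ 4 (mod 25). So x ≡ 11 + 29·4 = 127 (mod 725).
  Combine with x ≡ 18 (mod 28): write x = 127 + 725·t and require 127 + 725·t ≡ 18 (mod 28), i.e. 725·t ≡ 18 − 127 ≡ 3 (mod 28). Since 725^(−1) ≡ 9 (mod 28) (725 ≡ 25 (mod 28)), t ≡ 9·3 ≡ 27 (mod 28). So x ≡ 127 + 725·27 = 19702 (mod 20300).
Unique solution in [0, 20300): x = 19702.

Final answer: x ≡ 19702 (mod 20300); the representative in [0, 20300) is 19702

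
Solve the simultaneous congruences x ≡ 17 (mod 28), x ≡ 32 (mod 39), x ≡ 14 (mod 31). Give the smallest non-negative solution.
The moduli 28, 39, 31 are pairwise coprime, so by the CRT there is a unique solution mod 28·39·31 = 33852.
Solve by successive substitution. Start with x ≡ 17 (mod 28).
  Combine with x ≡ 32 (mod 39): write x = 17 + 28·t and require 17 + 28·t ≡ 32 (mod 39), i.e. 28·t ≡ 32 − 17 ≡ 15 (mod 39). Since 28^(−1) ≡ 7 (mod 39), t ≡ 7·15 ≡ 27 (mod 39). So x ≡ 17 + 28·27 = 773 (mod 1092).
  Combine with x ≡ 14 (mod 31): write x = 773 + 1092·t and require 773 + 1092·t ≡ 14 (mod 31), i.e. 1092·t ≡ 14 − 773 ≡ 16 (mod 31). Since 1092^(−1) ≡ 9 (mod 31) (1092 ≡ 7 (mod 31)), t ≡ 9·16 ≡ 20 (mod 31). So x ≡ 773 + 1092·20 = 22613 (mod 33852).
Unique solution in [0, 33852): x = 22613.

Final answer: x ≡ 22613 (mod 33852); the representative in [0, 33852) is 22613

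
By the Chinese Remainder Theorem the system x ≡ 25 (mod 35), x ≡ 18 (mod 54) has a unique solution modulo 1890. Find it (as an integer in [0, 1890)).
The moduli 35, 54 are pairwise coprime, so by the CRT there is a unique solution mod 35·54 = 1890.
Solve by successive substitution. Start with x ≡ 25 (mod 35).
  Combine with x ≡ 18 (mod 54): write x = 25 + 35·t and require 25 + 35·t ≡ 18 (mod 54), i.e. 35·t ≡ 18 − 25 ≡ 47 (mod 54). Since 35^(−1) ≡ 17 (mod 54), t ≡ 17·47 ≡ 43 (mod 54). So x ≡ 25 + 35·43 = 1530 (mod 1890).
Unique solution in [0, 1890): x = 1530.

Final answer: x ≡ 1530 (mod 1890); the representative in [0, 1890) is 1530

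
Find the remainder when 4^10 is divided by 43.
Use repeated squaring. Binary(10) = 1010. Walk through the bits of the exponent 10 left-to-right: at each bit after the leading one, square the running value, then multiply by 4 if the bit is 1 (always reducing mod 43):
  bit 1 = 1 (leading): start with 4.
  bit 2 = 0: square 4^2 = 16 (mod 43).
  bit 3 = 1: square 16^2 = 256 ≡ 41; bit is 1, so multiply 41·4 = 164 ≡ 35 (mod 43).
  bit 4 = 0: square 35^2 = 1225 ≡ 21 (mod 43).
Final value: 4^10 ≡ 21 (mod 43).

Final answer: 21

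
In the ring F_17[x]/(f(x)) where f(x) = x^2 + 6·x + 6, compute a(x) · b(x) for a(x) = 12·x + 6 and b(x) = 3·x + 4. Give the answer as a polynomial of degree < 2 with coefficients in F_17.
a · b ≡ 3·x + 12 (mod f(x))

Multiply as integer polynomials: a · b = 36·x^2 + 66·x + 24. Reducing coefficients mod 17: a · b ≡ 2·x^2 + 15·x + 7. Now divide by f(x) = x^2 + 6·x + 6 in F_17[x], eliminating the leading term at each step:
  leading term 2·x^2: subtract (2)·f(x) = 2·x^2 + 12·x + 12, leaving 3·x + 12 (coefficients mod 17)
The degree is now < 2, so this is the remainder. Hence a · b ≡ 3·x + 12 in F_17[x]/(f).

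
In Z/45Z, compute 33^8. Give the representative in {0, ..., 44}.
Use repeated squaring. Binary(8) = 1000. Walk through the bits of the exponent 8 left-to-right: at each bit after the leading one, square the running value, then multiply by 33 if the bit is 1 (always reducing mod 45):
  bit 1 = 1 (leading): start with 33.
  bit 2 = 0: square 33^2 = 1089 ≡ 9 (mod 45).
  bit 3 = 0: square 9^2 = 81 ≡ 36 (mod 45).
  bit 4 = 0: square 36^2 = 1296 ≡ 36 (mod 45).
Final value: 33^8 ≡ 36 (mod 45).

Final answer: 36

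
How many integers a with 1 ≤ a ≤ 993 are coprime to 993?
660

The number of a ∈ {1, ..., 993} with gcd(a, 993) = 1 is by definition Euler's totient φ(993). φ is multiplicative, with φ(p^e) = p^e − p^(e−1). Factorise 993 = 3 · 331. Then
  φ(993) = (3 − 1) · (331 − 1) = 2 · 330 = 660.
So there are 660 such integers.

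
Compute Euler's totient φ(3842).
φ is multiplicative, with φ(p^e) = p^e − p^(e−1). Factorise 3842 = 2 · 17 · 113. Then
  φ(3842) = (2 − 1) · (17 − 1) · (113 − 1) = 1 · 16 · 112 = 1792.

Final answer: φ(3842) = 1792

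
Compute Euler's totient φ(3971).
φ is multiplicative, with φ(p^e) = p^e − p^(e−1). Factorise 3971 = 11 · 19^2. Then
  φ(3971) = (11 − 1) · (19^2 − 19^1) = 10 · 342 = 3420.

Final answer: φ(3971) = 3420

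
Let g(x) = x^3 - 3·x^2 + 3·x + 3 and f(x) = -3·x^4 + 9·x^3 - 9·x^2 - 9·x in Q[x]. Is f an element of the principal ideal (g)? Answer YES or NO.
YES

In Q[x] the ideal (g) consists of all multiples of g, so f ∈ (g) iff g | f, i.e. iff the remainder of f on division by g is 0. Divide f by g (g is monic, so eliminate the leading term of the running remainder at each step):
  leading term -3·x^4: subtract (-3·x)·g(x) = -3·x^4 + 9·x^3 - 9·x^2 - 9·x, leaving 0
The remainder is 0, so f(x) = g(x) · h(x) with h(x) = -3·x. Hence g | f, i.e. f ∈ (g).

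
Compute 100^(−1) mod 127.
100^(−1) ≡ 47 (mod 127)

Apply the extended Euclidean algorithm to (127, 100), tracking rows (r, s, t) with s·127 + t·100 = r. Each division r_prev = q·r_cur + r_new produces the new row as (previous row) − q·(current row):
  row A: (127, 1, 0)   [1·127 + 0·100 = 127]
  row B: (100, 0, 1)   [0·127 + 1·100 = 100]
  127 = 1·100 + 27   → row C = row A − 1·row B = (27, 1, −1)   [check: 1·127 − 1·100 = 27]
  100 = 3·27 + 19   → row D = row B − 3·row C = (19, −3, 4)   [check: −3·127 + 4·100 = 19]
  27 = 1·19 + 8   → row E = row C − 1·row D = (8, 4, −5)   [check: 4·127 − 5·100 = 8]
  19 = 2·8 + 3   → row F = row D − 2·row E = (3, −11, 14)   [check: −11·127 + 14·100 = 3]
  8 = 2·3 + 2   → row G = row E − 2·row F = (2, 26, −33)   [check: 26·127 − 33·100 = 2]
  3 = 1·2 + 1   → row H = row F − 1·row G = (1, −37, 47)   [check: −37·127 + 47·100 = 1]
  2 = 2·1 + 0   → remainder 0, stop. gcd = 1 (last nonzero row H).
The gcd is 1, so 100 is invertible mod 127. The last nonzero row gives −37·127 + 47·100 = 1, so t = 47. So 100^(−1) ≡ 47 (mod 127). Verify: 100 · 47 = 4700 ≡ 1 (mod 127). ✓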